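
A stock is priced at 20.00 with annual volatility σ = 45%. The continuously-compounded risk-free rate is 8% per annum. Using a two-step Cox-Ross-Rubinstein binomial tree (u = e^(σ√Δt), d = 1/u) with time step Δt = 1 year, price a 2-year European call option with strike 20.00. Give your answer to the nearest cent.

CRR parameters: u = e^(σ√Δt) = e^(0.45·√1) = 1.5683, d = 1/u = 0.6376
Per-period rate: rΔt = 0.08·1 = 0.08, so R = e^0.08 = 1.0833
Risk-neutral probability p = (e^0.08 − 0.6376)/(1.5683 − 0.6376) = 0.4457/0.9307 = 0.4789
Terminal stock prices: S_uu = 49.19, S_ud = 20, S_dd = 8.131
Terminal payoffs (S − K): max(29.19, 0) = 29.19, max(0, 0) = 0, max(-11.87, 0) = 0
Node u (S = 31.37): V_u = e^(−0.08)·[0.4789·29.1921 + 0.5211·0.0000] = 12.9039
Node d (S = 12.75): V_d = e^(−0.08)·[0.4789·0.0000 + 0.5211·0.0000] = 0.0000
Node 0 (S = 20): V_0 = e^(−0.08)·[0.4789·12.9039 + 0.5211·0.0000] = 5.7040

5.70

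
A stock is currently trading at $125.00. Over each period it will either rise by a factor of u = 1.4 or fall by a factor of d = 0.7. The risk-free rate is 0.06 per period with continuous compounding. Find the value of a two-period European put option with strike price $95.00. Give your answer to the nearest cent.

Risk-neutral probability p = (e^0.06 − 0.7)/(1.4 − 0.7) = 0.3618/0.7000 = 0.5169
Terminal stock prices: S_uu = 245, S_ud = 122.5, S_dd = 61.25
Terminal payoffs (K − S): max(-150, 0) = 0, max(-27.5, 0) = 0, max(33.75, 0) = 33.75
Node u (S = 175): V_u = e^(−0.06)·[0.5169·0.0000 + 0.4831·0.0000] = 0.0000
Node d (S = 87.5): V_d = e^(−0.06)·[0.5169·0.0000 + 0.4831·33.7500] = 15.3548
Node 0 (S = 125): V_0 = e^(−0.06)·[0.5169·0.0000 + 0.4831·15.3548] = 6.9858

$6.99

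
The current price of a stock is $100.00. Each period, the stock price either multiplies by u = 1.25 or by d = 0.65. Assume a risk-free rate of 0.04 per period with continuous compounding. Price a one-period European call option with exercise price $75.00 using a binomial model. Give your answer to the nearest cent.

Risk-neutral probability p = (e^0.04 − 0.65)/(1.25 − 0.65) = 0.3908/0.6000 = 0.6514
Terminal stock prices: S_u = 125, S_d = 65
Terminal payoffs (S − K): max(50, 0) = 50, max(-10, 0) = 0
Node 0 (S = 100): V_0 = e^(−0.04)·[0.6514·50.0000 + 0.3486·0.0000] = 31.2906

$31.29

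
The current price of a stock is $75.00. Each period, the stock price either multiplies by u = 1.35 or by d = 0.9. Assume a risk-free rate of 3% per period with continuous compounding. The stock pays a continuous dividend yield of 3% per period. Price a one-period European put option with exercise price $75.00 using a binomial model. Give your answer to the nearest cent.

$5.66

Per-period risk-free factor R = e^0.03 = 1.0305; dividend-adjusted growth = e^(0.03−0.03) = 1.0000.
Risk-neutral probability p = (1.0000 − 0.9)/(1.35 − 0.9) = 0.1000/0.4500 = 0.2222
Terminal stock prices: S_u = 101.2, S_d = 67.5
Terminal payoffs (K − S): max(-26.25, 0) = 0, max(7.5, 0) = 7.5
Node 0 (S = 75): V_0 = e^(−0.03)·[0.2222·0.0000 + 0.7778·7.5000] = 5.6609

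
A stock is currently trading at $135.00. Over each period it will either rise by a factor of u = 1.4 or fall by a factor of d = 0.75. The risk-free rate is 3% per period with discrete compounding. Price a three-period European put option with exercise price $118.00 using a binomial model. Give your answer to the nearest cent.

$14.78

Risk-neutral probability p = (1 + 0.03 − 0.75)/(1.4 − 0.75) = 0.2800/0.6500 = 0.4308
Terminal stock prices: S_uuu = 370.4, S_uud = 198.4, S_udd = 106.3, S_ddd = 56.95
Terminal payoffs (K − S): max(-252.4, 0) = 0, max(-80.45, 0) = 0, max(11.69, 0) = 11.69, max(61.05, 0) = 61.05
Node uu (S = 264.6): V_uu = 1/1.03·[0.4308·0.0000 + 0.5692·0.0000] = 0.0000
Node ud (S = 141.8): V_ud = 1/1.03·[0.4308·0.0000 + 0.5692·11.6875] = 6.4591
Node dd (S = 75.94): V_dd = 1/1.03·[0.4308·11.6875 + 0.5692·61.0469] = 38.6256
Node u (S = 189): V_u = 1/1.03·[0.4308·0.0000 + 0.5692·6.4591] = 3.5696
Node d (S = 101.2): V_d = 1/1.03·[0.4308·6.4591 + 0.5692·38.6256] = 24.0478
Node 0 (S = 135): V_0 = 1/1.03·[0.4308·3.5696 + 0.5692·24.0478] = 14.7830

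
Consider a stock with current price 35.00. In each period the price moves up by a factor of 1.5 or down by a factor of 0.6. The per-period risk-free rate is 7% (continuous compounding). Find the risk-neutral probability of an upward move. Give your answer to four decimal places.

p = 0.5250

Risk-neutral probability p = (e^0.07 − 0.6)/(1.5 − 0.6) = 0.4725/0.9000 = 0.5250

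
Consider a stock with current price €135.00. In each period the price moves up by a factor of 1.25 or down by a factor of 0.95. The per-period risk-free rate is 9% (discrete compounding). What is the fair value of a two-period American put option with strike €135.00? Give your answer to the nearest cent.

Risk-neutral probability p = (1 + 0.09 − 0.95)/(1.25 − 0.95) = 0.1400/0.3000 = 0.4667
Terminal stock prices: S_uu = 210.9, S_ud = 160.3, S_dd = 121.8
Terminal payoffs (K − S): max(-75.94, 0) = 0, max(-25.31, 0) = 0, max(13.16, 0) = 13.16
Node u (S = 168.8): continuation = 1/1.09·[0.4667·0.0000 + 0.5333·0.0000] = 0.0000; exercise value = 0.0000 ≤ continuation, so V_u = 0.0000
Node d (S = 128.2): continuation = 1/1.09·[0.4667·0.0000 + 0.5333·13.1625] = 6.4404; exercise value = 6.7500 > continuation, so V_d = 6.7500 (exercise)
Node 0 (S = 135): continuation = 1/1.09·[0.4667·0.0000 + 0.5333·6.7500] = 3.3028; exercise value = 0.0000 ≤ continuation, so V_0 = 3.3028

€3.30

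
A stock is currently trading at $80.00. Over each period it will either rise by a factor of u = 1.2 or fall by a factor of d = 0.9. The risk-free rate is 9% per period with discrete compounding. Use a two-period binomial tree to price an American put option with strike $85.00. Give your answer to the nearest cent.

Risk-neutral probability p = (1 + 0.09 − 0.9)/(1.2 − 0.9) = 0.1900/0.3000 = 0.6333
Terminal stock prices: S_uu = 115.2, S_ud = 86.4, S_dd = 64.8
Terminal payoffs (K − S): max(-30.2, 0) = 0, max(-1.4, 0) = 0, max(20.2, 0) = 20.2
Node u (S = 96): continuation = 1/1.09·[0.6333·0.0000 + 0.3667·0.0000] = 0.0000; exercise value = 0.0000 ≤ continuation, so V_u = 0.0000
Node d (S = 72): continuation = 1/1.09·[0.6333·0.0000 + 0.3667·20.2000] = 6.7951; exercise value = 13.0000 > continuation, so V_d = 13.0000 (exercise)
Node 0 (S = 80): continuation = 1/1.09·[0.6333·0.0000 + 0.3667·13.0000] = 4.3731; exercise value = 5.0000 > continuation, so V_0 = 5.0000 (exercise)

$5.00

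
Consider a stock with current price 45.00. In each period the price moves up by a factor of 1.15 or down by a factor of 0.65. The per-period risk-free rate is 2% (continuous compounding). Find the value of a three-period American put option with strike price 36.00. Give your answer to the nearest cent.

2.43

Risk-neutral probability p = (e^0.02 − 0.65)/(1.15 − 0.65) = 0.3702/0.5000 = 0.7404
Terminal stock prices: S_uuu = 68.44, S_uud = 38.68, S_udd = 21.86, S_ddd = 12.36
Terminal payoffs (K − S): max(-32.44, 0) = 0, max(-2.683, 0) = 0, max(14.14, 0) = 14.14, max(23.64, 0) = 23.64
Node uu (S = 59.51): continuation = e^(−0.02)·[0.7404·0.0000 + 0.2596·0.0000] = 0.0000; exercise value = 0.0000 ≤ continuation, so V_uu = 0.0000
Node ud (S = 33.64): continuation = e^(−0.02)·[0.7404·0.0000 + 0.2596·14.1356] = 3.5969; exercise value = 2.3625 ≤ continuation, so V_ud = 3.5969
Node dd (S = 19.01): continuation = e^(−0.02)·[0.7404·14.1356 + 0.2596·23.6419] = 16.2747; exercise value = 16.9875 > continuation, so V_dd = 16.9875 (exercise)
Node u (S = 51.75): continuation = e^(−0.02)·[0.7404·0.0000 + 0.2596·3.5969] = 0.9153; exercise value = 0.0000 ≤ continuation, so V_u = 0.9153
Node d (S = 29.25): continuation = e^(−0.02)·[0.7404·3.5969 + 0.2596·16.9875] = 6.9330; exercise value = 6.7500 ≤ continuation, so V_d = 6.9330
Node 0 (S = 45): continuation = e^(−0.02)·[0.7404·0.9153 + 0.2596·6.9330] = 2.4284; exercise value = 0.0000 ≤ continuation, so V_0 = 2.4284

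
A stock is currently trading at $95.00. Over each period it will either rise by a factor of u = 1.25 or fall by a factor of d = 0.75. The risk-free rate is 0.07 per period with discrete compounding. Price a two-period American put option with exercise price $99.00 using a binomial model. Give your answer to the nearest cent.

$11.34

Risk-neutral probability p = (1 + 0.07 − 0.75)/(1.25 − 0.75) = 0.3200/0.5000 = 0.6400
Terminal stock prices: S_uu = 148.4, S_ud = 89.06, S_dd = 53.44
Terminal payoffs (K − S): max(-49.44, 0) = 0, max(9.938, 0) = 9.938, max(45.56, 0) = 45.56
Node u (S = 118.8): continuation = 1/1.07·[0.6400·0.0000 + 0.3600·9.9375] = 3.3435; exercise value = 0.0000 ≤ continuation, so V_u = 3.3435
Node d (S = 71.25): continuation = 1/1.07·[0.6400·9.9375 + 0.3600·45.5625] = 21.2734; exercise value = 27.7500 > continuation, so V_d = 27.7500 (exercise)
Node 0 (S = 95): continuation = 1/1.07·[0.6400·3.3435 + 0.3600·27.7500] = 11.3363; exercise value = 4.0000 ≤ continuation, so V_0 = 11.3363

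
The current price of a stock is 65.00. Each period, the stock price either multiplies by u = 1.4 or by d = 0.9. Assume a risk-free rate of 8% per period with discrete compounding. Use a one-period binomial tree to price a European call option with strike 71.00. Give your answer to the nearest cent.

Risk-neutral probability p = (1 + 0.08 − 0.9)/(1.4 − 0.9) = 0.1800/0.5000 = 0.3600
Terminal stock prices: S_u = 91, S_d = 58.5
Terminal payoffs (S − K): max(20, 0) = 20, max(-12.5, 0) = 0
Node 0 (S = 65): V_0 = 1/1.08·[0.3600·20.0000 + 0.6400·0.0000] = 6.6667

6.67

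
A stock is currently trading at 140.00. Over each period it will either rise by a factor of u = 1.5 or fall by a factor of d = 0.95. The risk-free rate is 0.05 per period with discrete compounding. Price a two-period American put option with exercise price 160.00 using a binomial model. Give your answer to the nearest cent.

21.04

Risk-neutral probability p = (1 + 0.05 − 0.95)/(1.5 − 0.95) = 0.1000/0.5500 = 0.1818
Terminal stock prices: S_uu = 315, S_ud = 199.5, S_dd = 126.3
Terminal payoffs (K − S): max(-155, 0) = 0, max(-39.5, 0) = 0, max(33.65, 0) = 33.65
Node u (S = 210): continuation = 1/1.05·[0.1818·0.0000 + 0.8182·0.0000] = 0.0000; exercise value = 0.0000 ≤ continuation, so V_u = 0.0000
Node d (S = 133): continuation = 1/1.05·[0.1818·0.0000 + 0.8182·33.6500] = 26.2208; exercise value = 27.0000 > continuation, so V_d = 27.0000 (exercise)
Node 0 (S = 140): continuation = 1/1.05·[0.1818·0.0000 + 0.8182·27.0000] = 21.0390; exercise value = 20.0000 ≤ continuation, so V_0 = 21.0390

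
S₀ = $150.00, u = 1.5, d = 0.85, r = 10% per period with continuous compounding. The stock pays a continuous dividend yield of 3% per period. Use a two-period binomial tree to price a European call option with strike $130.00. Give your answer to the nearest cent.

Per-period risk-free factor R = e^0.1 = 1.1052; dividend-adjusted growth = e^(0.1−0.03) = 1.0725.
Risk-neutral probability p = (1.0725 − 0.85)/(1.5 − 0.85) = 0.2225/0.6500 = 0.3423
Terminal stock prices: S_uu = 337.5, S_ud = 191.2, S_dd = 108.4
Terminal payoffs (S − K): max(207.5, 0) = 207.5, max(61.25, 0) = 61.25, max(-21.63, 0) = 0
Node u (S = 225): V_u = e^(−0.1)·[0.3423·207.5000 + 0.6577·61.2500] = 100.7214
Node d (S = 127.5): V_d = e^(−0.1)·[0.3423·61.2500 + 0.6577·0.0000] = 18.9718
Node 0 (S = 150): V_0 = e^(−0.1)·[0.3423·100.7214 + 0.6577·18.9718] = 42.4879

$42.49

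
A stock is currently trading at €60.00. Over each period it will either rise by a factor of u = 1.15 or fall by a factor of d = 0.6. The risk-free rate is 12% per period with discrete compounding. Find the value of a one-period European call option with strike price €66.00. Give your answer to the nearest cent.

€2.53

Risk-neutral probability p = (1 + 0.12 − 0.6)/(1.15 − 0.6) = 0.5200/0.5500 = 0.9455
Terminal stock prices: S_u = 69, S_d = 36
Terminal payoffs (S − K): max(3, 0) = 3, max(-30, 0) = 0
Node 0 (S = 60): V_0 = 1/1.12·[0.9455·3.0000 + 0.0545·0.0000] = 2.5325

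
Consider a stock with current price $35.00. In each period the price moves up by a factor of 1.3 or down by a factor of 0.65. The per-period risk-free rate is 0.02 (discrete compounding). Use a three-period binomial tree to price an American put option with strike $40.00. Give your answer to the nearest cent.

Risk-neutral probability p = (1 + 0.02 − 0.65)/(1.3 − 0.65) = 0.3700/0.6500 = 0.5692
Terminal stock prices: S_uuu = 76.89, S_uud = 38.45, S_udd = 19.22, S_ddd = 9.612
Terminal payoffs (K − S): max(-36.89, 0) = 0, max(1.552, 0) = 1.552, max(20.78, 0) = 20.78, max(30.39, 0) = 30.39
Node uu (S = 59.15): continuation = 1/1.02·[0.5692·0.0000 + 0.4308·1.5525] = 0.6557; exercise value = 0.0000 ≤ continuation, so V_uu = 0.6557
Node ud (S = 29.57): continuation = 1/1.02·[0.5692·1.5525 + 0.4308·20.7762] = 9.6407; exercise value = 10.4250 > continuation, so V_ud = 10.4250 (exercise)
Node dd (S = 14.79): continuation = 1/1.02·[0.5692·20.7762 + 0.4308·30.3881] = 24.4282; exercise value = 25.2125 > continuation, so V_dd = 25.2125 (exercise)
Node u (S = 45.5): continuation = 1/1.02·[0.5692·0.6557 + 0.4308·10.4250] = 4.7686; exercise value = 0.0000 ≤ continuation, so V_u = 4.7686
Node d (S = 22.75): continuation = 1/1.02·[0.5692·10.4250 + 0.4308·25.2125] = 16.4657; exercise value = 17.2500 > continuation, so V_d = 17.2500 (exercise)
Node 0 (S = 35): continuation = 1/1.02·[0.5692·4.7686 + 0.4308·17.2500] = 9.9463; exercise value = 5.0000 ≤ continuation, so V_0 = 9.9463

$9.95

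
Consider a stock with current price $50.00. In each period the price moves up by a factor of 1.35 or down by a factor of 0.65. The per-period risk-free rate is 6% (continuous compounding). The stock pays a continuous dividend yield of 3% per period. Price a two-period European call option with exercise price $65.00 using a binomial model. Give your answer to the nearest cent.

Per-period risk-free factor R = e^0.06 = 1.0618; dividend-adjusted growth = e^(0.06−0.03) = 1.0305.
Risk-neutral probability p = (1.0305 − 0.65)/(1.35 − 0.65) = 0.3805/0.7000 = 0.5435
Terminal stock prices: S_uu = 91.13, S_ud = 43.88, S_dd = 21.13
Terminal payoffs (S − K): max(26.13, 0) = 26.13, max(-21.12, 0) = 0, max(-43.88, 0) = 0
Node u (S = 67.5): V_u = e^(−0.06)·[0.5435·26.1250 + 0.4565·0.0000] = 13.3722
Node d (S = 32.5): V_d = e^(−0.06)·[0.5435·0.0000 + 0.4565·0.0000] = 0.0000
Node 0 (S = 50): V_0 = e^(−0.06)·[0.5435·13.3722 + 0.4565·0.0000] = 6.8446

$6.84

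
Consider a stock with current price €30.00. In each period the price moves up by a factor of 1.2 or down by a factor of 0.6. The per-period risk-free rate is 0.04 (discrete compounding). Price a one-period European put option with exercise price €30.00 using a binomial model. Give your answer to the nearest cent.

€3.08

Risk-neutral probability p = (1 + 0.04 − 0.6)/(1.2 − 0.6) = 0.4400/0.6000 = 0.7333
Terminal stock prices: S_u = 36, S_d = 18
Terminal payoffs (K − S): max(-6, 0) = 0, max(12, 0) = 12
Node 0 (S = 30): V_0 = 1/1.04·[0.7333·0.0000 + 0.2667·12.0000] = 3.0769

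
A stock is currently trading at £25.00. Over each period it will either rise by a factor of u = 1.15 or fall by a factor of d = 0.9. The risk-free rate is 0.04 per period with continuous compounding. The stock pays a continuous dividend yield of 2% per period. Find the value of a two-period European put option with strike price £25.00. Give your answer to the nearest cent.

Per-period risk-free factor R = e^0.04 = 1.0408; dividend-adjusted growth = e^(0.04−0.02) = 1.0202.
Risk-neutral probability p = (1.0202 − 0.9)/(1.15 − 0.9) = 0.1202/0.2500 = 0.4808
Terminal stock prices: S_uu = 33.06, S_ud = 25.87, S_dd = 20.25
Terminal payoffs (K − S): max(-8.062, 0) = 0, max(-0.875, 0) = 0, max(4.75, 0) = 4.75
Node u (S = 28.75): V_u = e^(−0.04)·[0.4808·0.0000 + 0.5192·0.0000] = 0.0000
Node d (S = 22.5): V_d = e^(−0.04)·[0.4808·0.0000 + 0.5192·4.7500] = 2.3695
Node 0 (S = 25): V_0 = e^(−0.04)·[0.4808·0.0000 + 0.5192·2.3695] = 1.1820

£1.18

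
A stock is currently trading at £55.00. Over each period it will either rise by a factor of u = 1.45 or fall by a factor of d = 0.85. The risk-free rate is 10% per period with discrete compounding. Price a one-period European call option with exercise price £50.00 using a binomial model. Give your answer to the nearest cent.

£11.27

Risk-neutral probability p = (1 + 0.1 − 0.85)/(1.45 − 0.85) = 0.2500/0.6000 = 0.4167
Terminal stock prices: S_u = 79.75, S_d = 46.75
Terminal payoffs (S − K): max(29.75, 0) = 29.75, max(-3.25, 0) = 0
Node 0 (S = 55): V_0 = 1/1.1·[0.4167·29.7500 + 0.5833·0.0000] = 11.2689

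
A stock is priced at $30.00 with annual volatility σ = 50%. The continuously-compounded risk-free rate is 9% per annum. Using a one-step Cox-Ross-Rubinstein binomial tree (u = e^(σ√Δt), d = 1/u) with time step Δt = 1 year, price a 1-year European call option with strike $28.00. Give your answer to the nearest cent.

CRR parameters: u = e^(σ√Δt) = e^(0.5·√1) = 1.6487, d = 1/u = 0.6065
Per-period rate: rΔt = 0.09·1 = 0.09, so R = e^0.09 = 1.0942
Risk-neutral probability p = (e^0.09 − 0.6065)/(1.6487 − 0.6065) = 0.4876/1.0422 = 0.4679
Terminal stock prices: S_u = 49.46, S_d = 18.2
Terminal payoffs (S − K): max(21.46, 0) = 21.46, max(-9.804, 0) = 0
Node 0 (S = 30): V_0 = e^(−0.09)·[0.4679·21.4616 + 0.5321·0.0000] = 9.1777

$9.18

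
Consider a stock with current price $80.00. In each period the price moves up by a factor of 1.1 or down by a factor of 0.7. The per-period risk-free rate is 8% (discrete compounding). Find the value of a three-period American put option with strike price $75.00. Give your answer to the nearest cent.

$1.68

Risk-neutral probability p = (1 + 0.08 − 0.7)/(1.1 − 0.7) = 0.3800/0.4000 = 0.9500
Terminal stock prices: S_uuu = 106.5, S_uud = 67.76, S_udd = 43.12, S_ddd = 27.44
Terminal payoffs (K − S): max(-31.48, 0) = 0, max(7.24, 0) = 7.24, max(31.88, 0) = 31.88, max(47.56, 0) = 47.56
Node uu (S = 96.8): continuation = 1/1.08·[0.9500·0.0000 + 0.0500·7.2400] = 0.3352; exercise value = 0.0000 ≤ continuation, so V_uu = 0.3352
Node ud (S = 61.6): continuation = 1/1.08·[0.9500·7.2400 + 0.0500·31.8800] = 7.8444; exercise value = 13.4000 > continuation, so V_ud = 13.4000 (exercise)
Node dd (S = 39.2): continuation = 1/1.08·[0.9500·31.8800 + 0.0500·47.5600] = 30.2444; exercise value = 35.8000 > continuation, so V_dd = 35.8000 (exercise)
Node u (S = 88): continuation = 1/1.08·[0.9500·0.3352 + 0.0500·13.4000] = 0.9152; exercise value = 0.0000 ≤ continuation, so V_u = 0.9152
Node d (S = 56): continuation = 1/1.08·[0.9500·13.4000 + 0.0500·35.8000] = 13.4444; exercise value = 19.0000 > continuation, so V_d = 19.0000 (exercise)
Node 0 (S = 80): continuation = 1/1.08·[0.9500·0.9152 + 0.0500·19.0000] = 1.6847; exercise value = 0.0000 ≤ continuation, so V_0 = 1.6847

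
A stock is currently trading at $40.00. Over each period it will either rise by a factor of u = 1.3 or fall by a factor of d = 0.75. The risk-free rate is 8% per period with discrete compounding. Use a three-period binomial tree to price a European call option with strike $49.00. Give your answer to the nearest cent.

$7.25

Risk-neutral probability p = (1 + 0.08 − 0.75)/(1.3 − 0.75) = 0.3300/0.5500 = 0.6000
Terminal stock prices: S_uuu = 87.88, S_uud = 50.7, S_udd = 29.25, S_ddd = 16.88
Terminal payoffs (S − K): max(38.88, 0) = 38.88, max(1.7, 0) = 1.7, max(-19.75, 0) = 0, max(-32.12, 0) = 0
Node uu (S = 67.6): V_uu = 1/1.08·[0.6000·38.8800 + 0.4000·1.7000] = 22.2296
Node ud (S = 39): V_ud = 1/1.08·[0.6000·1.7000 + 0.4000·0.0000] = 0.9444
Node dd (S = 22.5): V_dd = 1/1.08·[0.6000·0.0000 + 0.4000·0.0000] = 0.0000
Node u (S = 52): V_u = 1/1.08·[0.6000·22.2296 + 0.4000·0.9444] = 12.6996
Node d (S = 30): V_d = 1/1.08·[0.6000·0.9444 + 0.4000·0.0000] = 0.5247
Node 0 (S = 40): V_0 = 1/1.08·[0.6000·12.6996 + 0.4000·0.5247] = 7.2497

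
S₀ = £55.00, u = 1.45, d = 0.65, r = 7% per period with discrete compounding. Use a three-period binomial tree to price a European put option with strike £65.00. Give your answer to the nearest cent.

Risk-neutral probability p = (1 + 0.07 − 0.65)/(1.45 − 0.65) = 0.4200/0.8000 = 0.5250
Terminal stock prices: S_uuu = 167.7, S_uud = 75.16, S_udd = 33.69, S_ddd = 15.1
Terminal payoffs (K − S): max(-102.7, 0) = 0, max(-10.16, 0) = 0, max(31.31, 0) = 31.31, max(49.9, 0) = 49.9
Node uu (S = 115.6): V_uu = 1/1.07·[0.5250·0.0000 + 0.4750·0.0000] = 0.0000
Node ud (S = 51.84): V_ud = 1/1.07·[0.5250·0.0000 + 0.4750·31.3056] = 13.8974
Node dd (S = 23.24): V_dd = 1/1.07·[0.5250·31.3056 + 0.4750·49.8956] = 37.5102
Node u (S = 79.75): V_u = 1/1.07·[0.5250·0.0000 + 0.4750·13.8974] = 6.1694
Node d (S = 35.75): V_d = 1/1.07·[0.5250·13.8974 + 0.4750·37.5102] = 23.4705
Node 0 (S = 55): V_0 = 1/1.07·[0.5250·6.1694 + 0.4750·23.4705] = 13.4462

£13.45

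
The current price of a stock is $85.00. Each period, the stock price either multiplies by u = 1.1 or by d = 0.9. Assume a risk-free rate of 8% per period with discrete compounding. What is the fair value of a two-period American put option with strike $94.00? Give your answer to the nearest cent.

$9.00

Risk-neutral probability p = (1 + 0.08 − 0.9)/(1.1 − 0.9) = 0.1800/0.2000 = 0.9000
Terminal stock prices: S_uu = 102.9, S_ud = 84.15, S_dd = 68.85
Terminal payoffs (K − S): max(-8.85, 0) = 0, max(9.85, 0) = 9.85, max(25.15, 0) = 25.15
Node u (S = 93.5): continuation = 1/1.08·[0.9000·0.0000 + 0.1000·9.8500] = 0.9120; exercise value = 0.5000 ≤ continuation, so V_u = 0.9120
Node d (S = 76.5): continuation = 1/1.08·[0.9000·9.8500 + 0.1000·25.1500] = 10.5370; exercise value = 17.5000 > continuation, so V_d = 17.5000 (exercise)
Node 0 (S = 85): continuation = 1/1.08·[0.9000·0.9120 + 0.1000·17.5000] = 2.3804; exercise value = 9.0000 > continuation, so V_0 = 9.0000 (exercise)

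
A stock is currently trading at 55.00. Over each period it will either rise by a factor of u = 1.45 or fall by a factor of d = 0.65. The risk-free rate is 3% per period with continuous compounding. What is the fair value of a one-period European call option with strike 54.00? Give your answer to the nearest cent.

Risk-neutral probability p = (e^0.03 − 0.65)/(1.45 − 0.65) = 0.3805/0.8000 = 0.4756
Terminal stock prices: S_u = 79.75, S_d = 35.75
Terminal payoffs (S − K): max(25.75, 0) = 25.75, max(-18.25, 0) = 0
Node 0 (S = 55): V_0 = e^(−0.03)·[0.4756·25.7500 + 0.5244·0.0000] = 11.8840

11.88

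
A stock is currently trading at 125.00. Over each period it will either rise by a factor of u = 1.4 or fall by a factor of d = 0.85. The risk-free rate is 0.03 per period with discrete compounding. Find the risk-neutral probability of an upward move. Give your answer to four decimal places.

Risk-neutral probability p = (1 + 0.03 − 0.85)/(1.4 − 0.85) = 0.1800/0.5500 = 0.3273

p = 0.3273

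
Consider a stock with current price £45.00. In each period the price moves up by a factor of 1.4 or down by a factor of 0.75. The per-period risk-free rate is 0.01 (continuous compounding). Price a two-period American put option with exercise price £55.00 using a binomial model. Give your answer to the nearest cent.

£14.44

Risk-neutral probability p = (e^0.01 − 0.75)/(1.4 − 0.75) = 0.2601/0.6500 = 0.4001
Terminal stock prices: S_uu = 88.2, S_ud = 47.25, S_dd = 25.31
Terminal payoffs (K − S): max(-33.2, 0) = 0, max(7.75, 0) = 7.75, max(29.69, 0) = 29.69
Node u (S = 63): continuation = e^(−0.01)·[0.4001·0.0000 + 0.5999·7.7500] = 4.6031; exercise value = 0.0000 ≤ continuation, so V_u = 4.6031
Node d (S = 33.75): continuation = e^(−0.01)·[0.4001·7.7500 + 0.5999·29.6875] = 20.7027; exercise value = 21.2500 > continuation, so V_d = 21.2500 (exercise)
Node 0 (S = 45): continuation = e^(−0.01)·[0.4001·4.6031 + 0.5999·21.2500] = 14.4448; exercise value = 10.0000 ≤ continuation, so V_0 = 14.4448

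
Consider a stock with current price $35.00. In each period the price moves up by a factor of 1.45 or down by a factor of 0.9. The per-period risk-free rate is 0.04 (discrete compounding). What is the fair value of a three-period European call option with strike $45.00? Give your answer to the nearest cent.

Risk-neutral probability p = (1 + 0.04 − 0.9)/(1.45 − 0.9) = 0.1400/0.5500 = 0.2545
Terminal stock prices: S_uuu = 106.7, S_uud = 66.23, S_udd = 41.11, S_ddd = 25.52
Terminal payoffs (S − K): max(61.7, 0) = 61.7, max(21.23, 0) = 21.23, max(-3.892, 0) = 0, max(-19.48, 0) = 0
Node uu (S = 73.59): V_uu = 1/1.04·[0.2545·61.7019 + 0.7455·21.2288] = 30.3183
Node ud (S = 45.68): V_ud = 1/1.04·[0.2545·21.2288 + 0.7455·0.0000] = 5.1958
Node dd (S = 28.35): V_dd = 1/1.04·[0.2545·0.0000 + 0.7455·0.0000] = 0.0000
Node u (S = 50.75): V_u = 1/1.04·[0.2545·30.3183 + 0.7455·5.1958] = 11.1449
Node d (S = 31.5): V_d = 1/1.04·[0.2545·5.1958 + 0.7455·0.0000] = 1.2717
Node 0 (S = 35): V_0 = 1/1.04·[0.2545·11.1449 + 0.7455·1.2717] = 3.6393

$3.64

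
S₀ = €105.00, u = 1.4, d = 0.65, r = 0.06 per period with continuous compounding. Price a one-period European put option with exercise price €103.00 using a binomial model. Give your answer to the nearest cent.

€14.76

Risk-neutral probability p = (e^0.06 − 0.65)/(1.4 − 0.65) = 0.4118/0.7500 = 0.5491
Terminal stock prices: S_u = 147, S_d = 68.25
Terminal payoffs (K − S): max(-44, 0) = 0, max(34.75, 0) = 34.75
Node 0 (S = 105): V_0 = e^(−0.06)·[0.5491·0.0000 + 0.4509·34.7500] = 14.7558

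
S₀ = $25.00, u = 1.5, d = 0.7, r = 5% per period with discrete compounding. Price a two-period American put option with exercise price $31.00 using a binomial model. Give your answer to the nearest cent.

Risk-neutral probability p = (1 + 0.05 − 0.7)/(1.5 − 0.7) = 0.3500/0.8000 = 0.4375
Terminal stock prices: S_uu = 56.25, S_ud = 26.25, S_dd = 12.25
Terminal payoffs (K − S): max(-25.25, 0) = 0, max(4.75, 0) = 4.75, max(18.75, 0) = 18.75
Node u (S = 37.5): continuation = 1/1.05·[0.4375·0.0000 + 0.5625·4.7500] = 2.5446; exercise value = 0.0000 ≤ continuation, so V_u = 2.5446
Node d (S = 17.5): continuation = 1/1.05·[0.4375·4.7500 + 0.5625·18.7500] = 12.0238; exercise value = 13.5000 > continuation, so V_d = 13.5000 (exercise)
Node 0 (S = 25): continuation = 1/1.05·[0.4375·2.5446 + 0.5625·13.5000] = 8.2924; exercise value = 6.0000 ≤ continuation, so V_0 = 8.2924

$8.29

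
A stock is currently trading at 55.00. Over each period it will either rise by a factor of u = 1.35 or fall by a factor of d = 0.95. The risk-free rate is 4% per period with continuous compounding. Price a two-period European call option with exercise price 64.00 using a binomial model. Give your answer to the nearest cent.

3.84

Risk-neutral probability p = (e^0.04 − 0.95)/(1.35 − 0.95) = 0.0908/0.4000 = 0.2270
Terminal stock prices: S_uu = 100.2, S_ud = 70.54, S_dd = 49.64
Terminal payoffs (S − K): max(36.24, 0) = 36.24, max(6.537, 0) = 6.537, max(-14.36, 0) = 0
Node u (S = 74.25): V_u = e^(−0.04)·[0.2270·36.2375 + 0.7730·6.5375] = 12.7595
Node d (S = 52.25): V_d = e^(−0.04)·[0.2270·6.5375 + 0.7730·0.0000] = 1.4260
Node 0 (S = 55): V_0 = e^(−0.04)·[0.2270·12.7595 + 0.7730·1.4260] = 3.8422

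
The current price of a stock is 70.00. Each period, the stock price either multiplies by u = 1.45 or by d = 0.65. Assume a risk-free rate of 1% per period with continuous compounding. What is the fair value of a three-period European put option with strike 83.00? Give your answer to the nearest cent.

26.19

Risk-neutral probability p = (e^0.01 − 0.65)/(1.45 − 0.65) = 0.3601/0.8000 = 0.4501
Terminal stock prices: S_uuu = 213.4, S_uud = 95.66, S_udd = 42.88, S_ddd = 19.22
Terminal payoffs (K − S): max(-130.4, 0) = 0, max(-12.66, 0) = 0, max(40.12, 0) = 40.12, max(63.78, 0) = 63.78
Node uu (S = 147.2): V_uu = e^(−0.01)·[0.4501·0.0000 + 0.5499·0.0000] = 0.0000
Node ud (S = 65.98): V_ud = e^(−0.01)·[0.4501·0.0000 + 0.5499·40.1162] = 21.8419
Node dd (S = 29.58): V_dd = e^(−0.01)·[0.4501·40.1162 + 0.5499·63.7763] = 52.5991
Node u (S = 101.5): V_u = e^(−0.01)·[0.4501·0.0000 + 0.5499·21.8419] = 11.8922
Node d (S = 45.5): V_d = e^(−0.01)·[0.4501·21.8419 + 0.5499·52.5991] = 38.3708
Node 0 (S = 70): V_0 = e^(−0.01)·[0.4501·11.8922 + 0.5499·38.3708] = 26.1905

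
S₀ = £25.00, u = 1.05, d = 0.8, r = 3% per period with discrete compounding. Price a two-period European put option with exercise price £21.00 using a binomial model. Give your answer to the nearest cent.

£0.03

Risk-neutral probability p = (1 + 0.03 − 0.8)/(1.05 − 0.8) = 0.2300/0.2500 = 0.9200
Terminal stock prices: S_uu = 27.56, S_ud = 21, S_dd = 16
Terminal payoffs (K − S): max(-6.562, 0) = 0, max(0, 0) = 0, max(5, 0) = 5
Node u (S = 26.25): V_u = 1/1.03·[0.9200·0.0000 + 0.0800·0.0000] = 0.0000
Node d (S = 20): V_d = 1/1.03·[0.9200·0.0000 + 0.0800·5.0000] = 0.3883
Node 0 (S = 25): V_0 = 1/1.03·[0.9200·0.0000 + 0.0800·0.3883] = 0.0302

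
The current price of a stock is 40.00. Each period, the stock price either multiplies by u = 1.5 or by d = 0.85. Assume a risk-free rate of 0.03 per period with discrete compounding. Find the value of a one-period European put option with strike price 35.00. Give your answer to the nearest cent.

Risk-neutral probability p = (1 + 0.03 − 0.85)/(1.5 − 0.85) = 0.1800/0.6500 = 0.2769
Terminal stock prices: S_u = 60, S_d = 34
Terminal payoffs (K − S): max(-25, 0) = 0, max(1, 0) = 1
Node 0 (S = 40): V_0 = 1/1.03·[0.2769·0.0000 + 0.7231·1.0000] = 0.7020

0.70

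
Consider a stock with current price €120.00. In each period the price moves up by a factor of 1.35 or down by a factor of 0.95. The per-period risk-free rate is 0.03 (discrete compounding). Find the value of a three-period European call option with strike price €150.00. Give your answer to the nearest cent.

€6.14

Risk-neutral probability p = (1 + 0.03 − 0.95)/(1.35 − 0.95) = 0.0800/0.4000 = 0.2000
Terminal stock prices: S_uuu = 295.2, S_uud = 207.8, S_udd = 146.2, S_ddd = 102.9
Terminal payoffs (S − K): max(145.2, 0) = 145.2, max(57.77, 0) = 57.77, max(-3.795, 0) = 0, max(-47.12, 0) = 0
Node uu (S = 218.7): V_uu = 1/1.03·[0.2000·145.2450 + 0.8000·57.7650] = 73.0689
Node ud (S = 153.9): V_ud = 1/1.03·[0.2000·57.7650 + 0.8000·0.0000] = 11.2165
Node dd (S = 108.3): V_dd = 1/1.03·[0.2000·0.0000 + 0.8000·0.0000] = 0.0000
Node u (S = 162): V_u = 1/1.03·[0.2000·73.0689 + 0.8000·11.2165] = 22.9000
Node d (S = 114): V_d = 1/1.03·[0.2000·11.2165 + 0.8000·0.0000] = 2.1780
Node 0 (S = 120): V_0 = 1/1.03·[0.2000·22.9000 + 0.8000·2.1780] = 6.1382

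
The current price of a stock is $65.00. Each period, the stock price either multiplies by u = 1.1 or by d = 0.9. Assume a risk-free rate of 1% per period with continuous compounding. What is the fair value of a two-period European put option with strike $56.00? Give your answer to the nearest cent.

$0.66

Risk-neutral probability p = (e^0.01 − 0.9)/(1.1 − 0.9) = 0.1101/0.2000 = 0.5503
Terminal stock prices: S_uu = 78.65, S_ud = 64.35, S_dd = 52.65
Terminal payoffs (K − S): max(-22.65, 0) = 0, max(-8.35, 0) = 0, max(3.35, 0) = 3.35
Node u (S = 71.5): V_u = e^(−0.01)·[0.5503·0.0000 + 0.4497·0.0000] = 0.0000
Node d (S = 58.5): V_d = e^(−0.01)·[0.5503·0.0000 + 0.4497·3.3500] = 1.4917
Node 0 (S = 65): V_0 = e^(−0.01)·[0.5503·0.0000 + 0.4497·1.4917] = 0.6642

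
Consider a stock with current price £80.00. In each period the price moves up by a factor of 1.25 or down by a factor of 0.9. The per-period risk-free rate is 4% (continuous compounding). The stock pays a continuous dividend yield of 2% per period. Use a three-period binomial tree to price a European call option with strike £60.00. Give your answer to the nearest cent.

£22.55

Per-period risk-free factor R = e^0.04 = 1.0408; dividend-adjusted growth = e^(0.04−0.02) = 1.0202.
Risk-neutral probability p = (1.0202 − 0.9)/(1.25 − 0.9) = 0.1202/0.3500 = 0.3434
Terminal stock prices: S_uuu = 156.2, S_uud = 112.5, S_udd = 81, S_ddd = 58.32
Terminal payoffs (S − K): max(96.25, 0) = 96.25, max(52.5, 0) = 52.5, max(21, 0) = 21, max(-1.68, 0) = 0
Node uu (S = 125): V_uu = e^(−0.04)·[0.3434·96.2500 + 0.6566·52.5000] = 64.8775
Node ud (S = 90): V_ud = e^(−0.04)·[0.3434·52.5000 + 0.6566·21.0000] = 30.5705
Node dd (S = 64.8): V_dd = e^(−0.04)·[0.3434·21.0000 + 0.6566·0.0000] = 6.9293
Node u (S = 100): V_u = e^(−0.04)·[0.3434·64.8775 + 0.6566·30.5705] = 40.6920
Node d (S = 72): V_d = e^(−0.04)·[0.3434·30.5705 + 0.6566·6.9293] = 14.4584
Node 0 (S = 80): V_0 = e^(−0.04)·[0.3434·40.6920 + 0.6566·14.4584] = 22.5477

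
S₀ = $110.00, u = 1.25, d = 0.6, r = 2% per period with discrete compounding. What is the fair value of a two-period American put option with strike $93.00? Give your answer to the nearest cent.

Risk-neutral probability p = (1 + 0.02 − 0.6)/(1.25 − 0.6) = 0.4200/0.6500 = 0.6462
Terminal stock prices: S_uu = 171.9, S_ud = 82.5, S_dd = 39.6
Terminal payoffs (K − S): max(-78.88, 0) = 0, max(10.5, 0) = 10.5, max(53.4, 0) = 53.4
Node u (S = 137.5): continuation = 1/1.02·[0.6462·0.0000 + 0.3538·10.5000] = 3.6425; exercise value = 0.0000 ≤ continuation, so V_u = 3.6425
Node d (S = 66): continuation = 1/1.02·[0.6462·10.5000 + 0.3538·53.4000] = 25.1765; exercise value = 27.0000 > continuation, so V_d = 27.0000 (exercise)
Node 0 (S = 110): continuation = 1/1.02·[0.6462·3.6425 + 0.3538·27.0000] = 11.6740; exercise value = 0.0000 ≤ continuation, so V_0 = 11.6740

$11.67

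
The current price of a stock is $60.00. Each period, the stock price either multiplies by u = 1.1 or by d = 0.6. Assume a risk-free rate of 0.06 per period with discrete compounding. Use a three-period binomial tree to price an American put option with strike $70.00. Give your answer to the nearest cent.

Risk-neutral probability p = (1 + 0.06 − 0.6)/(1.1 − 0.6) = 0.4600/0.5000 = 0.9200
Terminal stock prices: S_uuu = 79.86, S_uud = 43.56, S_udd = 23.76, S_ddd = 12.96
Terminal payoffs (K − S): max(-9.86, 0) = 0, max(26.44, 0) = 26.44, max(46.24, 0) = 46.24, max(57.04, 0) = 57.04
Node uu (S = 72.6): continuation = 1/1.06·[0.9200·0.0000 + 0.0800·26.4400] = 1.9955; exercise value = 0.0000 ≤ continuation, so V_uu = 1.9955
Node ud (S = 39.6): continuation = 1/1.06·[0.9200·26.4400 + 0.0800·46.2400] = 26.4377; exercise value = 30.4000 > continuation, so V_ud = 30.4000 (exercise)
Node dd (S = 21.6): continuation = 1/1.06·[0.9200·46.2400 + 0.0800·57.0400] = 44.4377; exercise value = 48.4000 > continuation, so V_dd = 48.4000 (exercise)
Node u (S = 66): continuation = 1/1.06·[0.9200·1.9955 + 0.0800·30.4000] = 4.0263; exercise value = 4.0000 ≤ continuation, so V_u = 4.0263
Node d (S = 36): continuation = 1/1.06·[0.9200·30.4000 + 0.0800·48.4000] = 30.0377; exercise value = 34.0000 > continuation, so V_d = 34.0000 (exercise)
Node 0 (S = 60): continuation = 1/1.06·[0.9200·4.0263 + 0.0800·34.0000] = 6.0605; exercise value = 10.0000 > continuation, so V_0 = 10.0000 (exercise)

$10.00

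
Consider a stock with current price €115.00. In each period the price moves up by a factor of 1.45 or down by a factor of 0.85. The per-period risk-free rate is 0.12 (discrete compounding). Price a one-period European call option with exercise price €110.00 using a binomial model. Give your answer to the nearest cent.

€22.80

Risk-neutral probability p = (1 + 0.12 − 0.85)/(1.45 − 0.85) = 0.2700/0.6000 = 0.4500
Terminal stock prices: S_u = 166.8, S_d = 97.75
Terminal payoffs (S − K): max(56.75, 0) = 56.75, max(-12.25, 0) = 0
Node 0 (S = 115): V_0 = 1/1.12·[0.4500·56.7500 + 0.5500·0.0000] = 22.8013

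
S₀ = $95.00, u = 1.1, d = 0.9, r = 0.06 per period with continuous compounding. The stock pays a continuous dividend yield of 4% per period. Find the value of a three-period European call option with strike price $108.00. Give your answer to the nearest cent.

$3.34

Per-period risk-free factor R = e^0.06 = 1.0618; dividend-adjusted growth = e^(0.06−0.04) = 1.0202.
Risk-neutral probability p = (1.0202 − 0.9)/(1.1 − 0.9) = 0.1202/0.2000 = 0.6010
Terminal stock prices: S_uuu = 126.4, S_uud = 103.5, S_udd = 84.65, S_ddd = 69.26
Terminal payoffs (S − K): max(18.45, 0) = 18.45, max(-4.545, 0) = 0, max(-23.35, 0) = 0, max(-38.74, 0) = 0
Node uu (S = 115): V_uu = e^(−0.06)·[0.6010·18.4450 + 0.3990·0.0000] = 10.4400
Node ud (S = 94.05): V_ud = e^(−0.06)·[0.6010·0.0000 + 0.3990·0.0000] = 0.0000
Node dd (S = 76.95): V_dd = e^(−0.06)·[0.6010·0.0000 + 0.3990·0.0000] = 0.0000
Node u (S = 104.5): V_u = e^(−0.06)·[0.6010·10.4400 + 0.3990·0.0000] = 5.9091
Node d (S = 85.5): V_d = e^(−0.06)·[0.6010·0.0000 + 0.3990·0.0000] = 0.0000
Node 0 (S = 95): V_0 = e^(−0.06)·[0.6010·5.9091 + 0.3990·0.0000] = 3.3446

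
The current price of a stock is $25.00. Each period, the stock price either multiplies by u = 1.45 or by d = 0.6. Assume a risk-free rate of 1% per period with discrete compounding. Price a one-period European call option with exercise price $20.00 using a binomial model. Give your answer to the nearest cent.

Risk-neutral probability p = (1 + 0.01 − 0.6)/(1.45 − 0.6) = 0.4100/0.8500 = 0.4824
Terminal stock prices: S_u = 36.25, S_d = 15
Terminal payoffs (S − K): max(16.25, 0) = 16.25, max(-5, 0) = 0
Node 0 (S = 25): V_0 = 1/1.01·[0.4824·16.2500 + 0.5176·0.0000] = 7.7606

$7.76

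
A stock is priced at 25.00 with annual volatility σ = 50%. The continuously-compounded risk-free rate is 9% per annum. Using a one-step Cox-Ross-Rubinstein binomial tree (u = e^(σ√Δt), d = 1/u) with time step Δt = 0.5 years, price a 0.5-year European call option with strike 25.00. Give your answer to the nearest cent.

CRR parameters: u = e^(σ√Δt) = e^(0.5·√0.5) = 1.4241, d = 1/u = 0.7022
Per-period rate: rΔt = 0.09·0.5 = 0.045, so R = e^0.045 = 1.0460
Risk-neutral probability p = (e^0.045 − 0.7022)/(1.4241 − 0.7022) = 0.3438/0.7219 = 0.4763
Terminal stock prices: S_u = 35.6, S_d = 17.55
Terminal payoffs (S − K): max(10.6, 0) = 10.6, max(-7.445, 0) = 0
Node 0 (S = 25): V_0 = e^(−0.045)·[0.4763·10.6030 + 0.5237·0.0000] = 4.8277

4.83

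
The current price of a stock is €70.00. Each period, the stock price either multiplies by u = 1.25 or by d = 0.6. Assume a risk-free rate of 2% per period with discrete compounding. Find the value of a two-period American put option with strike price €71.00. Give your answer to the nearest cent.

€14.13

Risk-neutral probability p = (1 + 0.02 − 0.6)/(1.25 − 0.6) = 0.4200/0.6500 = 0.6462
Terminal stock prices: S_uu = 109.4, S_ud = 52.5, S_dd = 25.2
Terminal payoffs (K − S): max(-38.38, 0) = 0, max(18.5, 0) = 18.5, max(45.8, 0) = 45.8
Node u (S = 87.5): continuation = 1/1.02·[0.6462·0.0000 + 0.3538·18.5000] = 6.4178; exercise value = 0.0000 ≤ continuation, so V_u = 6.4178
Node d (S = 42): continuation = 1/1.02·[0.6462·18.5000 + 0.3538·45.8000] = 27.6078; exercise value = 29.0000 > continuation, so V_d = 29.0000 (exercise)
Node 0 (S = 70): continuation = 1/1.02·[0.6462·6.4178 + 0.3538·29.0000] = 14.1259; exercise value = 1.0000 ≤ continuation, so V_0 = 14.1259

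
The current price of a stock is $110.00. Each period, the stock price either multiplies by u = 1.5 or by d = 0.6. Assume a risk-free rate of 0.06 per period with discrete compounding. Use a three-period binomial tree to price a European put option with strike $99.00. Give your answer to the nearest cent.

Risk-neutral probability p = (1 + 0.06 − 0.6)/(1.5 − 0.6) = 0.4600/0.9000 = 0.5111
Terminal stock prices: S_uuu = 371.2, S_uud = 148.5, S_udd = 59.4, S_ddd = 23.76
Terminal payoffs (K − S): max(-272.2, 0) = 0, max(-49.5, 0) = 0, max(39.6, 0) = 39.6, max(75.24, 0) = 75.24
Node uu (S = 247.5): V_uu = 1/1.06·[0.5111·0.0000 + 0.4889·0.0000] = 0.0000
Node ud (S = 99): V_ud = 1/1.06·[0.5111·0.0000 + 0.4889·39.6000] = 18.2642
Node dd (S = 39.6): V_dd = 1/1.06·[0.5111·39.6000 + 0.4889·75.2400] = 53.7962
Node u (S = 165): V_u = 1/1.06·[0.5111·0.0000 + 0.4889·18.2642] = 8.4237
Node d (S = 66): V_d = 1/1.06·[0.5111·18.2642 + 0.4889·53.7962] = 33.6183
Node 0 (S = 110): V_0 = 1/1.06·[0.5111·8.4237 + 0.4889·33.6183] = 19.5670

$19.57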